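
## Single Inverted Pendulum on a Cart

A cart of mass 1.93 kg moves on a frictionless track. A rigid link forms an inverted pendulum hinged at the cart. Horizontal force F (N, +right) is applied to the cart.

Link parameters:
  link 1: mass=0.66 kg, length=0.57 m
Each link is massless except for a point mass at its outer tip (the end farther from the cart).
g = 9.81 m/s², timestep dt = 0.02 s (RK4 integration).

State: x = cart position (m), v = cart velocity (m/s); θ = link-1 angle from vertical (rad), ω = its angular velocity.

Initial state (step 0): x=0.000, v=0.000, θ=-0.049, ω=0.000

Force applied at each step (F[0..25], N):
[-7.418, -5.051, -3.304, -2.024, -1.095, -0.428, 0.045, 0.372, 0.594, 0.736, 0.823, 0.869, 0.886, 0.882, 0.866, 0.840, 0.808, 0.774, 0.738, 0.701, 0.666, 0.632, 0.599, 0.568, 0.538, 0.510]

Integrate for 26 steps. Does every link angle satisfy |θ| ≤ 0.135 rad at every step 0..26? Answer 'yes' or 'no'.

Answer: yes

Derivation:
apply F[0]=-7.418 → step 1: x=-0.001, v=-0.074, θ=-0.048, ω=0.112
apply F[1]=-5.051 → step 2: x=-0.003, v=-0.123, θ=-0.045, ω=0.182
apply F[2]=-3.304 → step 3: x=-0.005, v=-0.154, θ=-0.041, ω=0.223
apply F[3]=-2.024 → step 4: x=-0.009, v=-0.172, θ=-0.036, ω=0.241
apply F[4]=-1.095 → step 5: x=-0.012, v=-0.182, θ=-0.031, ω=0.246
apply F[5]=-0.428 → step 6: x=-0.016, v=-0.184, θ=-0.027, ω=0.240
apply F[6]=+0.045 → step 7: x=-0.020, v=-0.182, θ=-0.022, ω=0.228
apply F[7]=+0.372 → step 8: x=-0.023, v=-0.177, θ=-0.017, ω=0.212
apply F[8]=+0.594 → step 9: x=-0.027, v=-0.170, θ=-0.013, ω=0.194
apply F[9]=+0.736 → step 10: x=-0.030, v=-0.161, θ=-0.010, ω=0.176
apply F[10]=+0.823 → step 11: x=-0.033, v=-0.152, θ=-0.006, ω=0.157
apply F[11]=+0.869 → step 12: x=-0.036, v=-0.143, θ=-0.003, ω=0.139
apply F[12]=+0.886 → step 13: x=-0.039, v=-0.134, θ=-0.001, ω=0.122
apply F[13]=+0.882 → step 14: x=-0.041, v=-0.124, θ=0.001, ω=0.106
apply F[14]=+0.866 → step 15: x=-0.044, v=-0.116, θ=0.003, ω=0.092
apply F[15]=+0.840 → step 16: x=-0.046, v=-0.107, θ=0.005, ω=0.078
apply F[16]=+0.808 → step 17: x=-0.048, v=-0.099, θ=0.007, ω=0.066
apply F[17]=+0.774 → step 18: x=-0.050, v=-0.092, θ=0.008, ω=0.056
apply F[18]=+0.738 → step 19: x=-0.052, v=-0.085, θ=0.009, ω=0.046
apply F[19]=+0.701 → step 20: x=-0.053, v=-0.078, θ=0.010, ω=0.038
apply F[20]=+0.666 → step 21: x=-0.055, v=-0.072, θ=0.010, ω=0.030
apply F[21]=+0.632 → step 22: x=-0.056, v=-0.066, θ=0.011, ω=0.024
apply F[22]=+0.599 → step 23: x=-0.057, v=-0.060, θ=0.011, ω=0.018
apply F[23]=+0.568 → step 24: x=-0.059, v=-0.055, θ=0.012, ω=0.013
apply F[24]=+0.538 → step 25: x=-0.060, v=-0.051, θ=0.012, ω=0.008
apply F[25]=+0.510 → step 26: x=-0.061, v=-0.046, θ=0.012, ω=0.005
Max |angle| over trajectory = 0.049 rad; bound = 0.135 → within bound.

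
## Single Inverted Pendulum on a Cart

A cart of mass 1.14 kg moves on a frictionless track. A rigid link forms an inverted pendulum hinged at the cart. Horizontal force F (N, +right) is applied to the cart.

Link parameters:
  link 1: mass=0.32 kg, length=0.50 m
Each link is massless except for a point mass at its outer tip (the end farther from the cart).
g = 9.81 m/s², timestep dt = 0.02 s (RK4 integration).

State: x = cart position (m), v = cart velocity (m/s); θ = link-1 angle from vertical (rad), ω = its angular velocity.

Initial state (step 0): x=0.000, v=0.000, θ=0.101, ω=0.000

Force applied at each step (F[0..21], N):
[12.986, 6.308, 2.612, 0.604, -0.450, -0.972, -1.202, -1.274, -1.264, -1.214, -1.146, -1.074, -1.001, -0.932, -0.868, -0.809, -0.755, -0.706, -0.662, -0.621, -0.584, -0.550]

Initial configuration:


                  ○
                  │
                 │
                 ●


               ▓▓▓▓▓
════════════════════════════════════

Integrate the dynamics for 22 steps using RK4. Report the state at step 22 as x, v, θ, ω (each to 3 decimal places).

Answer: x=0.099, v=0.090, θ=-0.020, ω=-0.020

Derivation:
apply F[0]=+12.986 → step 1: x=0.002, v=0.222, θ=0.097, ω=-0.402
apply F[1]=+6.308 → step 2: x=0.008, v=0.327, θ=0.087, ω=-0.576
apply F[2]=+2.612 → step 3: x=0.015, v=0.369, θ=0.075, ω=-0.627
apply F[3]=+0.604 → step 4: x=0.022, v=0.375, θ=0.063, ω=-0.613
apply F[4]=-0.450 → step 5: x=0.029, v=0.364, θ=0.051, ω=-0.569
apply F[5]=-0.972 → step 6: x=0.037, v=0.345, θ=0.040, ω=-0.512
apply F[6]=-1.202 → step 7: x=0.043, v=0.322, θ=0.031, ω=-0.453
apply F[7]=-1.274 → step 8: x=0.049, v=0.298, θ=0.022, ω=-0.395
apply F[8]=-1.264 → step 9: x=0.055, v=0.275, θ=0.015, ω=-0.341
apply F[9]=-1.214 → step 10: x=0.060, v=0.253, θ=0.008, ω=-0.293
apply F[10]=-1.146 → step 11: x=0.065, v=0.233, θ=0.003, ω=-0.250
apply F[11]=-1.074 → step 12: x=0.070, v=0.214, θ=-0.002, ω=-0.212
apply F[12]=-1.001 → step 13: x=0.074, v=0.196, θ=-0.006, ω=-0.179
apply F[13]=-0.932 → step 14: x=0.078, v=0.181, θ=-0.009, ω=-0.150
apply F[14]=-0.868 → step 15: x=0.081, v=0.166, θ=-0.012, ω=-0.124
apply F[15]=-0.809 → step 16: x=0.084, v=0.152, θ=-0.014, ω=-0.102
apply F[16]=-0.755 → step 17: x=0.087, v=0.140, θ=-0.016, ω=-0.083
apply F[17]=-0.706 → step 18: x=0.090, v=0.128, θ=-0.017, ω=-0.067
apply F[18]=-0.662 → step 19: x=0.092, v=0.118, θ=-0.018, ω=-0.052
apply F[19]=-0.621 → step 20: x=0.095, v=0.108, θ=-0.019, ω=-0.040
apply F[20]=-0.584 → step 21: x=0.097, v=0.099, θ=-0.020, ω=-0.029
apply F[21]=-0.550 → step 22: x=0.099, v=0.090, θ=-0.020, ω=-0.020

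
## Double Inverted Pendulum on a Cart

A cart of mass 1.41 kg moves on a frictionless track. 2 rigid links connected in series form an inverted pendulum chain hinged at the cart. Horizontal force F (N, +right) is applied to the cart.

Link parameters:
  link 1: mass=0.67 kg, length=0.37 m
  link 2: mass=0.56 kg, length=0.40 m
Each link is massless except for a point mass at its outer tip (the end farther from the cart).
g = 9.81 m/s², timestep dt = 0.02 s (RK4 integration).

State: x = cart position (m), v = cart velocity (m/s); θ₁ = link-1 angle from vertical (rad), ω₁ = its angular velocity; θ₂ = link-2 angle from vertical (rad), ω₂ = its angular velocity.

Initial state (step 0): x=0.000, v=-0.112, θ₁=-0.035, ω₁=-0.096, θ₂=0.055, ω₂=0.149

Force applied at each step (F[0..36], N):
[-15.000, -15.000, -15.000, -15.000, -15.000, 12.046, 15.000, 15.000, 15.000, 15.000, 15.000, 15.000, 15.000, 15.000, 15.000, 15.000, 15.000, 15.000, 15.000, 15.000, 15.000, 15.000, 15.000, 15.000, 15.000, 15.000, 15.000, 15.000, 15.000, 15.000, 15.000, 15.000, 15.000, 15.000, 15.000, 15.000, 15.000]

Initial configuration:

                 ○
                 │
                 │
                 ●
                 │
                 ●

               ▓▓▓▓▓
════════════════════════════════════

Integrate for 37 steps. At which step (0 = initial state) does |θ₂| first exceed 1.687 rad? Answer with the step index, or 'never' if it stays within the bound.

apply F[0]=-15.000 → step 1: x=-0.004, v=-0.319, θ₁=-0.032, ω₁=0.403, θ₂=0.059, ω₂=0.233
apply F[1]=-15.000 → step 2: x=-0.013, v=-0.527, θ₁=-0.019, ω₁=0.913, θ₂=0.064, ω₂=0.312
apply F[2]=-15.000 → step 3: x=-0.025, v=-0.738, θ₁=0.005, ω₁=1.449, θ₂=0.071, ω₂=0.377
apply F[3]=-15.000 → step 4: x=-0.042, v=-0.954, θ₁=0.039, ω₁=2.023, θ₂=0.079, ω₂=0.419
apply F[4]=-15.000 → step 5: x=-0.064, v=-1.175, θ₁=0.086, ω₁=2.642, θ₂=0.088, ω₂=0.433
apply F[5]=+12.046 → step 6: x=-0.086, v=-1.020, θ₁=0.135, ω₁=2.293, θ₂=0.096, ω₂=0.418
apply F[6]=+15.000 → step 7: x=-0.104, v=-0.833, θ₁=0.177, ω₁=1.901, θ₂=0.104, ω₂=0.369
apply F[7]=+15.000 → step 8: x=-0.119, v=-0.654, θ₁=0.212, ω₁=1.570, θ₂=0.111, ω₂=0.288
apply F[8]=+15.000 → step 9: x=-0.130, v=-0.483, θ₁=0.240, ω₁=1.292, θ₂=0.116, ω₂=0.178
apply F[9]=+15.000 → step 10: x=-0.138, v=-0.318, θ₁=0.264, ω₁=1.057, θ₂=0.118, ω₂=0.043
apply F[10]=+15.000 → step 11: x=-0.143, v=-0.157, θ₁=0.283, ω₁=0.859, θ₂=0.117, ω₂=-0.114
apply F[11]=+15.000 → step 12: x=-0.145, v=-0.000, θ₁=0.298, ω₁=0.690, θ₂=0.113, ω₂=-0.293
apply F[12]=+15.000 → step 13: x=-0.143, v=0.154, θ₁=0.311, ω₁=0.547, θ₂=0.105, ω₂=-0.491
apply F[13]=+15.000 → step 14: x=-0.138, v=0.307, θ₁=0.320, ω₁=0.424, θ₂=0.093, ω₂=-0.709
apply F[14]=+15.000 → step 15: x=-0.131, v=0.458, θ₁=0.328, ω₁=0.317, θ₂=0.077, ω₂=-0.949
apply F[15]=+15.000 → step 16: x=-0.120, v=0.610, θ₁=0.333, ω₁=0.223, θ₂=0.055, ω₂=-1.209
apply F[16]=+15.000 → step 17: x=-0.106, v=0.761, θ₁=0.337, ω₁=0.139, θ₂=0.028, ω₂=-1.492
apply F[17]=+15.000 → step 18: x=-0.090, v=0.914, θ₁=0.339, ω₁=0.060, θ₂=-0.005, ω₂=-1.797
apply F[18]=+15.000 → step 19: x=-0.070, v=1.068, θ₁=0.339, ω₁=-0.020, θ₂=-0.044, ω₂=-2.126
apply F[19]=+15.000 → step 20: x=-0.047, v=1.224, θ₁=0.338, ω₁=-0.105, θ₂=-0.090, ω₂=-2.477
apply F[20]=+15.000 → step 21: x=-0.021, v=1.384, θ₁=0.335, ω₁=-0.203, θ₂=-0.143, ω₂=-2.847
apply F[21]=+15.000 → step 22: x=0.008, v=1.547, θ₁=0.329, ω₁=-0.324, θ₂=-0.204, ω₂=-3.235
apply F[22]=+15.000 → step 23: x=0.041, v=1.714, θ₁=0.321, ω₁=-0.479, θ₂=-0.272, ω₂=-3.634
apply F[23]=+15.000 → step 24: x=0.077, v=1.886, θ₁=0.310, ω₁=-0.679, θ₂=-0.349, ω₂=-4.039
apply F[24]=+15.000 → step 25: x=0.117, v=2.063, θ₁=0.294, ω₁=-0.938, θ₂=-0.434, ω₂=-4.443
apply F[25]=+15.000 → step 26: x=0.160, v=2.245, θ₁=0.272, ω₁=-1.270, θ₂=-0.527, ω₂=-4.837
apply F[26]=+15.000 → step 27: x=0.206, v=2.434, θ₁=0.243, ω₁=-1.688, θ₂=-0.627, ω₂=-5.209
apply F[27]=+15.000 → step 28: x=0.257, v=2.628, θ₁=0.204, ω₁=-2.205, θ₂=-0.735, ω₂=-5.545
apply F[28]=+15.000 → step 29: x=0.312, v=2.830, θ₁=0.154, ω₁=-2.831, θ₂=-0.849, ω₂=-5.824
apply F[29]=+15.000 → step 30: x=0.370, v=3.037, θ₁=0.090, ω₁=-3.570, θ₂=-0.967, ω₂=-6.016
apply F[30]=+15.000 → step 31: x=0.433, v=3.249, θ₁=0.010, ω₁=-4.418, θ₂=-1.089, ω₂=-6.079
apply F[31]=+15.000 → step 32: x=0.500, v=3.460, θ₁=-0.088, ω₁=-5.356, θ₂=-1.209, ω₂=-5.962
apply F[32]=+15.000 → step 33: x=0.571, v=3.662, θ₁=-0.204, ω₁=-6.345, θ₂=-1.325, ω₂=-5.613
apply F[33]=+15.000 → step 34: x=0.647, v=3.839, θ₁=-0.341, ω₁=-7.334, θ₂=-1.432, ω₂=-4.995
apply F[34]=+15.000 → step 35: x=0.725, v=3.972, θ₁=-0.498, ω₁=-8.274, θ₂=-1.523, ω₂=-4.106
apply F[35]=+15.000 → step 36: x=0.805, v=4.043, θ₁=-0.672, ω₁=-9.139, θ₂=-1.595, ω₂=-2.989
apply F[36]=+15.000 → step 37: x=0.886, v=4.034, θ₁=-0.863, ω₁=-9.943, θ₂=-1.642, ω₂=-1.725
max |θ₂| = 1.642 ≤ 1.687 over all 38 states.

Answer: never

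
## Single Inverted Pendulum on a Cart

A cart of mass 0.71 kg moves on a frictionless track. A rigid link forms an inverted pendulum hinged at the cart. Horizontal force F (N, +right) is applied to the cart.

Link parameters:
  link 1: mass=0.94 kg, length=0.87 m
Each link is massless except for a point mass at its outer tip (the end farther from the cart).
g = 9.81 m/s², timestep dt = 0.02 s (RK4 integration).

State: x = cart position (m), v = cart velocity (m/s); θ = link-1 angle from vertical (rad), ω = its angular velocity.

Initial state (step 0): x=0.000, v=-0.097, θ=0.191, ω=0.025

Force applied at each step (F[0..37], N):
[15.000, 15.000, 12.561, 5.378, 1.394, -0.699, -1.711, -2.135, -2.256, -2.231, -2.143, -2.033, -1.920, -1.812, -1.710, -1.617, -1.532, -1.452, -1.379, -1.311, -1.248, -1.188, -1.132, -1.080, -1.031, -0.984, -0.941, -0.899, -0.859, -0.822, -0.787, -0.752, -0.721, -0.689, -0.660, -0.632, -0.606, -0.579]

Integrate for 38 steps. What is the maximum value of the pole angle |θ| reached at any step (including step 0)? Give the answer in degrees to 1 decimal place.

Answer: 10.9°

Derivation:
apply F[0]=+15.000 → step 1: x=0.002, v=0.261, θ=0.188, ω=-0.336
apply F[1]=+15.000 → step 2: x=0.010, v=0.622, θ=0.178, ω=-0.703
apply F[2]=+12.561 → step 3: x=0.026, v=0.924, θ=0.160, ω=-1.007
apply F[3]=+5.378 → step 4: x=0.045, v=1.038, θ=0.139, ω=-1.103
apply F[4]=+1.394 → step 5: x=0.066, v=1.047, θ=0.117, ω=-1.085
apply F[5]=-0.699 → step 6: x=0.087, v=1.003, θ=0.097, ω=-1.011
apply F[6]=-1.711 → step 7: x=0.106, v=0.935, θ=0.077, ω=-0.913
apply F[7]=-2.135 → step 8: x=0.124, v=0.859, θ=0.060, ω=-0.810
apply F[8]=-2.256 → step 9: x=0.141, v=0.783, θ=0.045, ω=-0.711
apply F[9]=-2.231 → step 10: x=0.155, v=0.711, θ=0.032, ω=-0.620
apply F[10]=-2.143 → step 11: x=0.169, v=0.644, θ=0.020, ω=-0.537
apply F[11]=-2.033 → step 12: x=0.181, v=0.583, θ=0.010, ω=-0.464
apply F[12]=-1.920 → step 13: x=0.192, v=0.527, θ=0.001, ω=-0.398
apply F[13]=-1.812 → step 14: x=0.202, v=0.477, θ=-0.006, ω=-0.341
apply F[14]=-1.710 → step 15: x=0.211, v=0.431, θ=-0.012, ω=-0.290
apply F[15]=-1.617 → step 16: x=0.220, v=0.389, θ=-0.018, ω=-0.246
apply F[16]=-1.532 → step 17: x=0.227, v=0.351, θ=-0.022, ω=-0.207
apply F[17]=-1.452 → step 18: x=0.234, v=0.317, θ=-0.026, ω=-0.172
apply F[18]=-1.379 → step 19: x=0.240, v=0.285, θ=-0.029, ω=-0.142
apply F[19]=-1.311 → step 20: x=0.245, v=0.256, θ=-0.032, ω=-0.116
apply F[20]=-1.248 → step 21: x=0.250, v=0.229, θ=-0.034, ω=-0.092
apply F[21]=-1.188 → step 22: x=0.254, v=0.205, θ=-0.035, ω=-0.072
apply F[22]=-1.132 → step 23: x=0.258, v=0.182, θ=-0.037, ω=-0.054
apply F[23]=-1.080 → step 24: x=0.262, v=0.162, θ=-0.038, ω=-0.039
apply F[24]=-1.031 → step 25: x=0.265, v=0.143, θ=-0.038, ω=-0.026
apply F[25]=-0.984 → step 26: x=0.267, v=0.125, θ=-0.039, ω=-0.014
apply F[26]=-0.941 → step 27: x=0.270, v=0.108, θ=-0.039, ω=-0.004
apply F[27]=-0.899 → step 28: x=0.272, v=0.093, θ=-0.039, ω=0.005
apply F[28]=-0.859 → step 29: x=0.274, v=0.079, θ=-0.039, ω=0.013
apply F[29]=-0.822 → step 30: x=0.275, v=0.066, θ=-0.038, ω=0.019
apply F[30]=-0.787 → step 31: x=0.276, v=0.054, θ=-0.038, ω=0.024
apply F[31]=-0.752 → step 32: x=0.277, v=0.042, θ=-0.037, ω=0.029
apply F[32]=-0.721 → step 33: x=0.278, v=0.031, θ=-0.037, ω=0.033
apply F[33]=-0.689 → step 34: x=0.278, v=0.022, θ=-0.036, ω=0.036
apply F[34]=-0.660 → step 35: x=0.279, v=0.012, θ=-0.035, ω=0.039
apply F[35]=-0.632 → step 36: x=0.279, v=0.003, θ=-0.034, ω=0.041
apply F[36]=-0.606 → step 37: x=0.279, v=-0.005, θ=-0.034, ω=0.043
apply F[37]=-0.579 → step 38: x=0.279, v=-0.012, θ=-0.033, ω=0.044
Max |angle| over trajectory = 0.191 rad = 10.9°.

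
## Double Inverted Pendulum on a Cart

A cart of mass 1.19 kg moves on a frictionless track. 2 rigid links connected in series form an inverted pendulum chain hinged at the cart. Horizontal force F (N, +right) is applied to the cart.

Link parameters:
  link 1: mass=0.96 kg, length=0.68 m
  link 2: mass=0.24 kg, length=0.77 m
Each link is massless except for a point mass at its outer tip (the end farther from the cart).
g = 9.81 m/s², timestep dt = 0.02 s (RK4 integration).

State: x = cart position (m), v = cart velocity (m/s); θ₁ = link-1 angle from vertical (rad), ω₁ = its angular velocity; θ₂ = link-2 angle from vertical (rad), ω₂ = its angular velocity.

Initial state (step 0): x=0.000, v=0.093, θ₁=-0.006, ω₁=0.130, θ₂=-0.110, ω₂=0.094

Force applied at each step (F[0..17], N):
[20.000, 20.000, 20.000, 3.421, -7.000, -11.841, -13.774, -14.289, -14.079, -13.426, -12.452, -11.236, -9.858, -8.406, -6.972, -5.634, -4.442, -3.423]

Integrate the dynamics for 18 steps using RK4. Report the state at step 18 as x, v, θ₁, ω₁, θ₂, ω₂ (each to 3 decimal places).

Answer: x=0.076, v=-0.691, θ₁=-0.116, ω₁=0.602, θ₂=-0.081, ω₂=0.223

Derivation:
apply F[0]=+20.000 → step 1: x=0.005, v=0.430, θ₁=-0.008, ω₁=-0.361, θ₂=-0.108, ω₂=0.062
apply F[1]=+20.000 → step 2: x=0.017, v=0.769, θ₁=-0.020, ω₁=-0.856, θ₂=-0.108, ω₂=0.033
apply F[2]=+20.000 → step 3: x=0.036, v=1.110, θ₁=-0.043, ω₁=-1.362, θ₂=-0.107, ω₂=0.012
apply F[3]=+3.421 → step 4: x=0.059, v=1.177, θ₁=-0.071, ω₁=-1.473, θ₂=-0.107, ω₂=-0.001
apply F[4]=-7.000 → step 5: x=0.081, v=1.075, θ₁=-0.099, ω₁=-1.347, θ₂=-0.107, ω₂=-0.007
apply F[5]=-11.841 → step 6: x=0.101, v=0.898, θ₁=-0.124, ω₁=-1.120, θ₂=-0.107, ω₂=-0.006
apply F[6]=-13.774 → step 7: x=0.117, v=0.694, θ₁=-0.144, ω₁=-0.864, θ₂=-0.107, ω₂=0.003
apply F[7]=-14.289 → step 8: x=0.129, v=0.487, θ₁=-0.158, ω₁=-0.610, θ₂=-0.107, ω₂=0.019
apply F[8]=-14.079 → step 9: x=0.137, v=0.287, θ₁=-0.168, ω₁=-0.372, θ₂=-0.106, ω₂=0.039
apply F[9]=-13.426 → step 10: x=0.140, v=0.100, θ₁=-0.173, ω₁=-0.155, θ₂=-0.105, ω₂=0.063
apply F[10]=-12.452 → step 11: x=0.141, v=-0.070, θ₁=-0.175, ω₁=0.036, θ₂=-0.104, ω₂=0.088
apply F[11]=-11.236 → step 12: x=0.138, v=-0.221, θ₁=-0.172, ω₁=0.199, θ₂=-0.102, ω₂=0.113
apply F[12]=-9.858 → step 13: x=0.132, v=-0.350, θ₁=-0.167, ω₁=0.332, θ₂=-0.099, ω₂=0.137
apply F[13]=-8.406 → step 14: x=0.124, v=-0.458, θ₁=-0.159, ω₁=0.436, θ₂=-0.096, ω₂=0.159
apply F[14]=-6.972 → step 15: x=0.114, v=-0.543, θ₁=-0.150, ω₁=0.511, θ₂=-0.093, ω₂=0.179
apply F[15]=-5.634 → step 16: x=0.102, v=-0.609, θ₁=-0.139, ω₁=0.561, θ₂=-0.089, ω₂=0.196
apply F[16]=-4.442 → step 17: x=0.090, v=-0.657, θ₁=-0.128, ω₁=0.590, θ₂=-0.085, ω₂=0.211
apply F[17]=-3.423 → step 18: x=0.076, v=-0.691, θ₁=-0.116, ω₁=0.602, θ₂=-0.081, ω₂=0.223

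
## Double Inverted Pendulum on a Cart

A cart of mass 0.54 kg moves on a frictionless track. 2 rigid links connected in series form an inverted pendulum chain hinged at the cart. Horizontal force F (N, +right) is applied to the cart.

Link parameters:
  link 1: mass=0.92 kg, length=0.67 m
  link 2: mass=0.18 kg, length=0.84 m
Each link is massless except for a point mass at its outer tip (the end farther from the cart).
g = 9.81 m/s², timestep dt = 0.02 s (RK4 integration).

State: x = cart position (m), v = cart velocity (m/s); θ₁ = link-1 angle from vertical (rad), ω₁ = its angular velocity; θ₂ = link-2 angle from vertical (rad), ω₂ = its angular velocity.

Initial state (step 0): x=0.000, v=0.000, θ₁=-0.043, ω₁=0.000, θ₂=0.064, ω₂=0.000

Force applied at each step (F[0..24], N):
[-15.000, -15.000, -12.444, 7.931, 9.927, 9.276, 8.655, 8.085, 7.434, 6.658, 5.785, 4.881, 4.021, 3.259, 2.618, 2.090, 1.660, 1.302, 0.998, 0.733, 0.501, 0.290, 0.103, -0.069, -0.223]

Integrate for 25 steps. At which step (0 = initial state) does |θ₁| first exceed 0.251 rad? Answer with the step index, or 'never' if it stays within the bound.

Answer: never

Derivation:
apply F[0]=-15.000 → step 1: x=-0.005, v=-0.538, θ₁=-0.035, ω₁=0.784, θ₂=0.064, ω₂=0.032
apply F[1]=-15.000 → step 2: x=-0.022, v=-1.084, θ₁=-0.012, ω₁=1.586, θ₂=0.065, ω₂=0.056
apply F[2]=-12.444 → step 3: x=-0.048, v=-1.546, θ₁=0.027, ω₁=2.276, θ₂=0.066, ω₂=0.068
apply F[3]=+7.931 → step 4: x=-0.076, v=-1.268, θ₁=0.068, ω₁=1.874, θ₂=0.068, ω₂=0.072
apply F[4]=+9.927 → step 5: x=-0.098, v=-0.933, θ₁=0.101, ω₁=1.402, θ₂=0.069, ω₂=0.068
apply F[5]=+9.276 → step 6: x=-0.114, v=-0.638, θ₁=0.125, ω₁=1.000, θ₂=0.071, ω₂=0.055
apply F[6]=+8.655 → step 7: x=-0.124, v=-0.377, θ₁=0.142, ω₁=0.658, θ₂=0.071, ω₂=0.035
apply F[7]=+8.085 → step 8: x=-0.129, v=-0.145, θ₁=0.152, ω₁=0.363, θ₂=0.072, ω₂=0.011
apply F[8]=+7.434 → step 9: x=-0.130, v=0.060, θ₁=0.157, ω₁=0.111, θ₂=0.072, ω₂=-0.016
apply F[9]=+6.658 → step 10: x=-0.127, v=0.237, θ₁=0.157, ω₁=-0.098, θ₂=0.071, ω₂=-0.043
apply F[10]=+5.785 → step 11: x=-0.121, v=0.383, θ₁=0.153, ω₁=-0.263, θ₂=0.070, ω₂=-0.068
apply F[11]=+4.881 → step 12: x=-0.112, v=0.500, θ₁=0.147, ω₁=-0.387, θ₂=0.069, ω₂=-0.092
apply F[12]=+4.021 → step 13: x=-0.101, v=0.590, θ₁=0.138, ω₁=-0.473, θ₂=0.066, ω₂=-0.114
apply F[13]=+3.259 → step 14: x=-0.088, v=0.656, θ₁=0.128, ω₁=-0.529, θ₂=0.064, ω₂=-0.133
apply F[14]=+2.618 → step 15: x=-0.075, v=0.704, θ₁=0.117, ω₁=-0.561, θ₂=0.061, ω₂=-0.150
apply F[15]=+2.090 → step 16: x=-0.060, v=0.738, θ₁=0.106, ω₁=-0.575, θ₂=0.058, ω₂=-0.165
apply F[16]=+1.660 → step 17: x=-0.045, v=0.760, θ₁=0.094, ω₁=-0.576, θ₂=0.055, ω₂=-0.177
apply F[17]=+1.302 → step 18: x=-0.030, v=0.773, θ₁=0.083, ω₁=-0.569, θ₂=0.051, ω₂=-0.186
apply F[18]=+0.998 → step 19: x=-0.015, v=0.780, θ₁=0.072, ω₁=-0.555, θ₂=0.047, ω₂=-0.194
apply F[19]=+0.733 → step 20: x=0.001, v=0.782, θ₁=0.061, ω₁=-0.536, θ₂=0.043, ω₂=-0.200
apply F[20]=+0.501 → step 21: x=0.017, v=0.778, θ₁=0.050, ω₁=-0.514, θ₂=0.039, ω₂=-0.204
apply F[21]=+0.290 → step 22: x=0.032, v=0.771, θ₁=0.040, ω₁=-0.490, θ₂=0.035, ω₂=-0.206
apply F[22]=+0.103 → step 23: x=0.047, v=0.761, θ₁=0.031, ω₁=-0.465, θ₂=0.031, ω₂=-0.207
apply F[23]=-0.069 → step 24: x=0.062, v=0.749, θ₁=0.022, ω₁=-0.438, θ₂=0.027, ω₂=-0.206
apply F[24]=-0.223 → step 25: x=0.077, v=0.733, θ₁=0.013, ω₁=-0.411, θ₂=0.023, ω₂=-0.204
max |θ₁| = 0.157 ≤ 0.251 over all 26 states.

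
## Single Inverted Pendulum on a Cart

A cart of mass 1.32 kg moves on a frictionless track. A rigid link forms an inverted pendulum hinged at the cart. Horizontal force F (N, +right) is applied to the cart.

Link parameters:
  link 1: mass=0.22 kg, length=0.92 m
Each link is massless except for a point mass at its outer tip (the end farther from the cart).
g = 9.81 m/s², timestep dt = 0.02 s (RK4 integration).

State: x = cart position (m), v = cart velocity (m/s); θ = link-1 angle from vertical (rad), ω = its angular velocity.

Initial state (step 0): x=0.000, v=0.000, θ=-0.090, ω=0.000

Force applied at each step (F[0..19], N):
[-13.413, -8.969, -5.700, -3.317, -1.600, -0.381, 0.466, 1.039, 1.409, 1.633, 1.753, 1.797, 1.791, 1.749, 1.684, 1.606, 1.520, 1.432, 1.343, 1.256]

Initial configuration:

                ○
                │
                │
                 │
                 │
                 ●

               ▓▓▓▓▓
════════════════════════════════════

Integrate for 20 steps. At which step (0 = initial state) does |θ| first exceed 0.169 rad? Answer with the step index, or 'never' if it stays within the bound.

apply F[0]=-13.413 → step 1: x=-0.002, v=-0.200, θ=-0.088, ω=0.198
apply F[1]=-8.969 → step 2: x=-0.007, v=-0.333, θ=-0.083, ω=0.323
apply F[2]=-5.700 → step 3: x=-0.015, v=-0.417, θ=-0.076, ω=0.397
apply F[3]=-3.317 → step 4: x=-0.024, v=-0.465, θ=-0.067, ω=0.434
apply F[4]=-1.600 → step 5: x=-0.033, v=-0.487, θ=-0.059, ω=0.445
apply F[5]=-0.381 → step 6: x=-0.043, v=-0.491, θ=-0.050, ω=0.437
apply F[6]=+0.466 → step 7: x=-0.053, v=-0.482, θ=-0.041, ω=0.418
apply F[7]=+1.039 → step 8: x=-0.062, v=-0.465, θ=-0.033, ω=0.392
apply F[8]=+1.409 → step 9: x=-0.071, v=-0.443, θ=-0.026, ω=0.362
apply F[9]=+1.633 → step 10: x=-0.080, v=-0.418, θ=-0.019, ω=0.329
apply F[10]=+1.753 → step 11: x=-0.088, v=-0.391, θ=-0.012, ω=0.297
apply F[11]=+1.797 → step 12: x=-0.095, v=-0.363, θ=-0.007, ω=0.265
apply F[12]=+1.791 → step 13: x=-0.102, v=-0.336, θ=-0.002, ω=0.234
apply F[13]=+1.749 → step 14: x=-0.109, v=-0.309, θ=0.003, ω=0.205
apply F[14]=+1.684 → step 15: x=-0.115, v=-0.284, θ=0.006, ω=0.179
apply F[15]=+1.606 → step 16: x=-0.120, v=-0.260, θ=0.010, ω=0.154
apply F[16]=+1.520 → step 17: x=-0.125, v=-0.237, θ=0.013, ω=0.132
apply F[17]=+1.432 → step 18: x=-0.130, v=-0.216, θ=0.015, ω=0.112
apply F[18]=+1.343 → step 19: x=-0.134, v=-0.196, θ=0.017, ω=0.094
apply F[19]=+1.256 → step 20: x=-0.138, v=-0.178, θ=0.019, ω=0.078
max |θ| = 0.090 ≤ 0.169 over all 21 states.

Answer: never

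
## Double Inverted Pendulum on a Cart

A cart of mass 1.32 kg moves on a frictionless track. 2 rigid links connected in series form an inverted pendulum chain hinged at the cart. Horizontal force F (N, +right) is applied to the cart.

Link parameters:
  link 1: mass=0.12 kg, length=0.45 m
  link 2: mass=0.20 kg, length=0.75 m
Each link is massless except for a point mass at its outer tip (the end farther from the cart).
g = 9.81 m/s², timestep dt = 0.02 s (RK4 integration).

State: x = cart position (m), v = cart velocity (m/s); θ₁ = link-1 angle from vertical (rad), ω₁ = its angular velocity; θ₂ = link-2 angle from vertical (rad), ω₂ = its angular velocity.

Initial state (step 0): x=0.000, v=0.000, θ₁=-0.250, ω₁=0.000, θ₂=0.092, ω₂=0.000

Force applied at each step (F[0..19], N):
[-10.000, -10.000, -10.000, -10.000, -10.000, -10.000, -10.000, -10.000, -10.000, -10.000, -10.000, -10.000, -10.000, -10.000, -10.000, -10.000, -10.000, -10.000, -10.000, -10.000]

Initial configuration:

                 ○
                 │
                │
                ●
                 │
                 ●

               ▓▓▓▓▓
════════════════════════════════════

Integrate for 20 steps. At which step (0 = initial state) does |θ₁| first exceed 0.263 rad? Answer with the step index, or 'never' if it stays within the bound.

Answer: 7

Derivation:
apply F[0]=-10.000 → step 1: x=-0.001, v=-0.140, θ₁=-0.250, ω₁=-0.028, θ₂=0.094, ω₂=0.226
apply F[1]=-10.000 → step 2: x=-0.006, v=-0.280, θ₁=-0.251, ω₁=-0.056, θ₂=0.101, ω₂=0.453
apply F[2]=-10.000 → step 3: x=-0.013, v=-0.421, θ₁=-0.253, ω₁=-0.084, θ₂=0.112, ω₂=0.683
apply F[3]=-10.000 → step 4: x=-0.022, v=-0.561, θ₁=-0.254, ω₁=-0.112, θ₂=0.128, ω₂=0.916
apply F[4]=-10.000 → step 5: x=-0.035, v=-0.702, θ₁=-0.257, ω₁=-0.138, θ₂=0.149, ω₂=1.153
apply F[5]=-10.000 → step 6: x=-0.051, v=-0.844, θ₁=-0.260, ω₁=-0.161, θ₂=0.175, ω₂=1.393
apply F[6]=-10.000 → step 7: x=-0.069, v=-0.985, θ₁=-0.263, ω₁=-0.176, θ₂=0.205, ω₂=1.636
apply F[7]=-10.000 → step 8: x=-0.090, v=-1.127, θ₁=-0.267, ω₁=-0.180, θ₂=0.240, ω₂=1.880
apply F[8]=-10.000 → step 9: x=-0.114, v=-1.270, θ₁=-0.270, ω₁=-0.168, θ₂=0.280, ω₂=2.125
apply F[9]=-10.000 → step 10: x=-0.141, v=-1.413, θ₁=-0.274, ω₁=-0.134, θ₂=0.325, ω₂=2.367
apply F[10]=-10.000 → step 11: x=-0.170, v=-1.557, θ₁=-0.276, ω₁=-0.071, θ₂=0.375, ω₂=2.607
apply F[11]=-10.000 → step 12: x=-0.203, v=-1.702, θ₁=-0.276, ω₁=0.027, θ₂=0.429, ω₂=2.841
apply F[12]=-10.000 → step 13: x=-0.239, v=-1.847, θ₁=-0.274, ω₁=0.164, θ₂=0.488, ω₂=3.069
apply F[13]=-10.000 → step 14: x=-0.277, v=-1.993, θ₁=-0.269, ω₁=0.348, θ₂=0.552, ω₂=3.290
apply F[14]=-10.000 → step 15: x=-0.318, v=-2.139, θ₁=-0.260, ω₁=0.582, θ₂=0.620, ω₂=3.502
apply F[15]=-10.000 → step 16: x=-0.363, v=-2.287, θ₁=-0.246, ω₁=0.873, θ₂=0.692, ω₂=3.705
apply F[16]=-10.000 → step 17: x=-0.410, v=-2.434, θ₁=-0.225, ω₁=1.226, θ₂=0.768, ω₂=3.895
apply F[17]=-10.000 → step 18: x=-0.460, v=-2.583, θ₁=-0.196, ω₁=1.644, θ₂=0.848, ω₂=4.069
apply F[18]=-10.000 → step 19: x=-0.513, v=-2.732, θ₁=-0.158, ω₁=2.132, θ₂=0.931, ω₂=4.219
apply F[19]=-10.000 → step 20: x=-0.569, v=-2.883, θ₁=-0.110, ω₁=2.691, θ₂=1.016, ω₂=4.335
|θ₁| = 0.2633 > 0.263 first at step 7.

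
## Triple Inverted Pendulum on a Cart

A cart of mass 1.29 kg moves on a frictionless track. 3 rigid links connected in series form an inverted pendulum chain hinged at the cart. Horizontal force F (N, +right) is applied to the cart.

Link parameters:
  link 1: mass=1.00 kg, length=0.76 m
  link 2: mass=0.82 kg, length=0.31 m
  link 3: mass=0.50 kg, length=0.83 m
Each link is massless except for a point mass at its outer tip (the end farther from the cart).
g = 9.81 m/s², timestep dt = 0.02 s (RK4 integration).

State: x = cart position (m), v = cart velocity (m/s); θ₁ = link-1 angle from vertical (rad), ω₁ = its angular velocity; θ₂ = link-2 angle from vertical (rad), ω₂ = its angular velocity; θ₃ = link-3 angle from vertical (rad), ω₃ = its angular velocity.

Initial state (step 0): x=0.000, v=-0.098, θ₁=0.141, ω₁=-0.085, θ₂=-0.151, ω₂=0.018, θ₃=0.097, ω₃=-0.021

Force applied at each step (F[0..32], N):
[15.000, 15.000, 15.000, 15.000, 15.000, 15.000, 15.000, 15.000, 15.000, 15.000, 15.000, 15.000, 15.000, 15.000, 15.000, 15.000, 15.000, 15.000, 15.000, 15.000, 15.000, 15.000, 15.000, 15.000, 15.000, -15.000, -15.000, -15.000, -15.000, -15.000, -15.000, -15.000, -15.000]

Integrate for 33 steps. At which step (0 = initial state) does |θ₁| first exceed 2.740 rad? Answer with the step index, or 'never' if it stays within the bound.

Answer: never

Derivation:
apply F[0]=+15.000 → step 1: x=-0.000, v=0.086, θ₁=0.138, ω₁=-0.197, θ₂=-0.156, ω₂=-0.487, θ₃=0.097, ω₃=0.067
apply F[1]=+15.000 → step 2: x=0.003, v=0.272, θ₁=0.133, ω₁=-0.314, θ₂=-0.170, ω₂=-0.994, θ₃=0.100, ω₃=0.156
apply F[2]=+15.000 → step 3: x=0.011, v=0.462, θ₁=0.126, ω₁=-0.439, θ₂=-0.195, ω₂=-1.505, θ₃=0.104, ω₃=0.246
apply F[3]=+15.000 → step 4: x=0.022, v=0.656, θ₁=0.115, ω₁=-0.576, θ₂=-0.231, ω₂=-2.019, θ₃=0.110, ω₃=0.339
apply F[4]=+15.000 → step 5: x=0.037, v=0.857, θ₁=0.102, ω₁=-0.730, θ₂=-0.276, ω₂=-2.530, θ₃=0.117, ω₃=0.430
apply F[5]=+15.000 → step 6: x=0.056, v=1.065, θ₁=0.086, ω₁=-0.906, θ₂=-0.332, ω₂=-3.026, θ₃=0.127, ω₃=0.515
apply F[6]=+15.000 → step 7: x=0.080, v=1.281, θ₁=0.066, ω₁=-1.109, θ₂=-0.397, ω₂=-3.490, θ₃=0.138, ω₃=0.589
apply F[7]=+15.000 → step 8: x=0.108, v=1.503, θ₁=0.042, ω₁=-1.345, θ₂=-0.471, ω₂=-3.903, θ₃=0.150, ω₃=0.644
apply F[8]=+15.000 → step 9: x=0.140, v=1.731, θ₁=0.012, ω₁=-1.616, θ₂=-0.553, ω₂=-4.248, θ₃=0.163, ω₃=0.674
apply F[9]=+15.000 → step 10: x=0.177, v=1.964, θ₁=-0.023, ω₁=-1.923, θ₂=-0.640, ω₂=-4.508, θ₃=0.177, ω₃=0.675
apply F[10]=+15.000 → step 11: x=0.218, v=2.200, θ₁=-0.065, ω₁=-2.266, θ₂=-0.732, ω₂=-4.670, θ₃=0.190, ω₃=0.644
apply F[11]=+15.000 → step 12: x=0.265, v=2.435, θ₁=-0.114, ω₁=-2.640, θ₂=-0.826, ω₂=-4.719, θ₃=0.202, ω₃=0.583
apply F[12]=+15.000 → step 13: x=0.316, v=2.666, θ₁=-0.171, ω₁=-3.038, θ₂=-0.920, ω₂=-4.644, θ₃=0.213, ω₃=0.493
apply F[13]=+15.000 → step 14: x=0.371, v=2.887, θ₁=-0.236, ω₁=-3.451, θ₂=-1.011, ω₂=-4.433, θ₃=0.222, ω₃=0.378
apply F[14]=+15.000 → step 15: x=0.431, v=3.091, θ₁=-0.309, ω₁=-3.868, θ₂=-1.097, ω₂=-4.078, θ₃=0.228, ω₃=0.242
apply F[15]=+15.000 → step 16: x=0.495, v=3.269, θ₁=-0.391, ω₁=-4.277, θ₂=-1.173, ω₂=-3.579, θ₃=0.232, ω₃=0.088
apply F[16]=+15.000 → step 17: x=0.562, v=3.413, θ₁=-0.480, ω₁=-4.665, θ₂=-1.239, ω₂=-2.946, θ₃=0.232, ω₃=-0.084
apply F[17]=+15.000 → step 18: x=0.631, v=3.514, θ₁=-0.577, ω₁=-5.026, θ₂=-1.291, ω₂=-2.203, θ₃=0.228, ω₃=-0.275
apply F[18]=+15.000 → step 19: x=0.702, v=3.565, θ₁=-0.681, ω₁=-5.356, θ₂=-1.327, ω₂=-1.387, θ₃=0.220, ω₃=-0.493
apply F[19]=+15.000 → step 20: x=0.773, v=3.562, θ₁=-0.791, ω₁=-5.653, θ₂=-1.346, ω₂=-0.546, θ₃=0.208, ω₃=-0.745
apply F[20]=+15.000 → step 21: x=0.844, v=3.498, θ₁=-0.907, ω₁=-5.919, θ₂=-1.349, ω₂=0.262, θ₃=0.190, ω₃=-1.040
apply F[21]=+15.000 → step 22: x=0.913, v=3.374, θ₁=-1.027, ω₁=-6.153, θ₂=-1.336, ω₂=0.971, θ₃=0.166, ω₃=-1.387
apply F[22]=+15.000 → step 23: x=0.979, v=3.191, θ₁=-1.153, ω₁=-6.353, θ₂=-1.311, ω₂=1.512, θ₃=0.135, ω₃=-1.782
apply F[23]=+15.000 → step 24: x=1.040, v=2.958, θ₁=-1.281, ω₁=-6.519, θ₂=-1.277, ω₂=1.822, θ₃=0.095, ω₃=-2.216
apply F[24]=+15.000 → step 25: x=1.097, v=2.686, θ₁=-1.413, ω₁=-6.655, θ₂=-1.240, ω₂=1.858, θ₃=0.046, ω₃=-2.667
apply F[25]=-15.000 → step 26: x=1.145, v=2.192, θ₁=-1.548, ω₁=-6.797, θ₂=-1.203, ω₂=1.802, θ₃=-0.010, ω₃=-2.901
apply F[26]=-15.000 → step 27: x=1.184, v=1.672, θ₁=-1.685, ω₁=-6.989, θ₂=-1.169, ω₂=1.568, θ₃=-0.070, ω₃=-3.137
apply F[27]=-15.000 → step 28: x=1.212, v=1.123, θ₁=-1.828, ω₁=-7.239, θ₂=-1.142, ω₂=1.112, θ₃=-0.135, ω₃=-3.372
apply F[28]=-15.000 → step 29: x=1.229, v=0.539, θ₁=-1.975, ω₁=-7.559, θ₂=-1.126, ω₂=0.371, θ₃=-0.205, ω₃=-3.600
apply F[29]=-15.000 → step 30: x=1.233, v=-0.084, θ₁=-2.130, ω₁=-7.963, θ₂=-1.129, ω₂=-0.742, θ₃=-0.279, ω₃=-3.821
apply F[30]=-15.000 → step 31: x=1.225, v=-0.753, θ₁=-2.295, ω₁=-8.456, θ₂=-1.159, ω₂=-2.352, θ₃=-0.358, ω₃=-4.046
apply F[31]=-15.000 → step 32: x=1.203, v=-1.465, θ₁=-2.469, ω₁=-9.014, θ₂=-1.228, ω₂=-4.622, θ₃=-0.441, ω₃=-4.300
apply F[32]=-15.000 → step 33: x=1.166, v=-2.192, θ₁=-2.655, ω₁=-9.537, θ₂=-1.350, ω₂=-7.705, θ₃=-0.531, ω₃=-4.648
max |θ₁| = 2.655 ≤ 2.740 over all 34 states.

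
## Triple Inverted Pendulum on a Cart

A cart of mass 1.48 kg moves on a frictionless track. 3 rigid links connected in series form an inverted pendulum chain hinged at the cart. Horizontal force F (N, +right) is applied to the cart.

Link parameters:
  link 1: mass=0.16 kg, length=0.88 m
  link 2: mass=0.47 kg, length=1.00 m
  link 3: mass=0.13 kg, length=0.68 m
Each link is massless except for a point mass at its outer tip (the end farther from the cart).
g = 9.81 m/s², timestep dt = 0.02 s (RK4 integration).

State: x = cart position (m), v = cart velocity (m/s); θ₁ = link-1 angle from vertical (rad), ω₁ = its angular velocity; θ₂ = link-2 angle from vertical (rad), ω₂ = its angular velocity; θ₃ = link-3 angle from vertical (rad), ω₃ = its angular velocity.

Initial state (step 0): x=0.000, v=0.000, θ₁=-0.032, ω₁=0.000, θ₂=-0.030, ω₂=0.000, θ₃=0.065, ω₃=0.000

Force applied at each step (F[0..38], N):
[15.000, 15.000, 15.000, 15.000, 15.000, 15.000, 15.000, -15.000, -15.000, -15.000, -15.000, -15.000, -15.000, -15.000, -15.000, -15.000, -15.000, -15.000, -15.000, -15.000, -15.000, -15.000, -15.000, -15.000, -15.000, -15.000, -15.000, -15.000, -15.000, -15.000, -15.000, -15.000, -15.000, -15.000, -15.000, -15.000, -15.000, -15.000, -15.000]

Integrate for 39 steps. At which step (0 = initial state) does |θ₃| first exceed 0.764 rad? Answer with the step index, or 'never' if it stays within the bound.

Answer: never

Derivation:
apply F[0]=+15.000 → step 1: x=0.002, v=0.206, θ₁=-0.034, ω₁=-0.243, θ₂=-0.030, ω₂=-0.002, θ₃=0.065, ω₃=0.034
apply F[1]=+15.000 → step 2: x=0.008, v=0.412, θ₁=-0.042, ω₁=-0.492, θ₂=-0.030, ω₂=-0.001, θ₃=0.066, ω₃=0.067
apply F[2]=+15.000 → step 3: x=0.019, v=0.619, θ₁=-0.054, ω₁=-0.751, θ₂=-0.030, ω₂=0.009, θ₃=0.068, ω₃=0.099
apply F[3]=+15.000 → step 4: x=0.033, v=0.827, θ₁=-0.072, ω₁=-1.024, θ₂=-0.030, ω₂=0.031, θ₃=0.070, ω₃=0.130
apply F[4]=+15.000 → step 5: x=0.052, v=1.036, θ₁=-0.095, ω₁=-1.314, θ₂=-0.029, ω₂=0.065, θ₃=0.073, ω₃=0.159
apply F[5]=+15.000 → step 6: x=0.074, v=1.246, θ₁=-0.125, ω₁=-1.620, θ₂=-0.027, ω₂=0.112, θ₃=0.077, ω₃=0.184
apply F[6]=+15.000 → step 7: x=0.102, v=1.457, θ₁=-0.160, ω₁=-1.938, θ₂=-0.024, ω₂=0.165, θ₃=0.081, ω₃=0.204
apply F[7]=-15.000 → step 8: x=0.129, v=1.267, θ₁=-0.198, ω₁=-1.864, θ₂=-0.020, ω₂=0.271, θ₃=0.085, ω₃=0.233
apply F[8]=-15.000 → step 9: x=0.152, v=1.081, θ₁=-0.235, ω₁=-1.827, θ₂=-0.013, ω₂=0.406, θ₃=0.090, ω₃=0.261
apply F[9]=-15.000 → step 10: x=0.172, v=0.897, θ₁=-0.271, ω₁=-1.821, θ₂=-0.003, ω₂=0.566, θ₃=0.095, ω₃=0.287
apply F[10]=-15.000 → step 11: x=0.188, v=0.713, θ₁=-0.308, ω₁=-1.839, θ₂=0.010, ω₂=0.745, θ₃=0.101, ω₃=0.309
apply F[11]=-15.000 → step 12: x=0.201, v=0.531, θ₁=-0.345, ω₁=-1.874, θ₂=0.026, ω₂=0.936, θ₃=0.108, ω₃=0.327
apply F[12]=-15.000 → step 13: x=0.209, v=0.348, θ₁=-0.383, ω₁=-1.916, θ₂=0.047, ω₂=1.134, θ₃=0.114, ω₃=0.341
apply F[13]=-15.000 → step 14: x=0.214, v=0.164, θ₁=-0.422, ω₁=-1.959, θ₂=0.072, ω₂=1.332, θ₃=0.121, ω₃=0.349
apply F[14]=-15.000 → step 15: x=0.216, v=-0.021, θ₁=-0.461, ω₁=-1.997, θ₂=0.100, ω₂=1.527, θ₃=0.128, ω₃=0.354
apply F[15]=-15.000 → step 16: x=0.214, v=-0.207, θ₁=-0.502, ω₁=-2.025, θ₂=0.133, ω₂=1.715, θ₃=0.135, ω₃=0.355
apply F[16]=-15.000 → step 17: x=0.208, v=-0.394, θ₁=-0.542, ω₁=-2.042, θ₂=0.169, ω₂=1.896, θ₃=0.143, ω₃=0.355
apply F[17]=-15.000 → step 18: x=0.198, v=-0.582, θ₁=-0.583, ω₁=-2.046, θ₂=0.209, ω₂=2.069, θ₃=0.150, ω₃=0.353
apply F[18]=-15.000 → step 19: x=0.184, v=-0.771, θ₁=-0.624, ω₁=-2.035, θ₂=0.252, ω₂=2.238, θ₃=0.157, ω₃=0.351
apply F[19]=-15.000 → step 20: x=0.167, v=-0.960, θ₁=-0.664, ω₁=-2.010, θ₂=0.298, ω₂=2.402, θ₃=0.164, ω₃=0.350
apply F[20]=-15.000 → step 21: x=0.146, v=-1.149, θ₁=-0.704, ω₁=-1.968, θ₂=0.348, ω₂=2.565, θ₃=0.171, ω₃=0.352
apply F[21]=-15.000 → step 22: x=0.121, v=-1.339, θ₁=-0.743, ω₁=-1.910, θ₂=0.401, ω₂=2.731, θ₃=0.178, ω₃=0.356
apply F[22]=-15.000 → step 23: x=0.092, v=-1.528, θ₁=-0.781, ω₁=-1.834, θ₂=0.457, ω₂=2.900, θ₃=0.185, ω₃=0.365
apply F[23]=-15.000 → step 24: x=0.060, v=-1.716, θ₁=-0.816, ω₁=-1.736, θ₂=0.517, ω₂=3.078, θ₃=0.192, ω₃=0.380
apply F[24]=-15.000 → step 25: x=0.024, v=-1.903, θ₁=-0.850, ω₁=-1.614, θ₂=0.580, ω₂=3.268, θ₃=0.200, ω₃=0.402
apply F[25]=-15.000 → step 26: x=-0.016, v=-2.088, θ₁=-0.881, ω₁=-1.463, θ₂=0.648, ω₂=3.474, θ₃=0.209, ω₃=0.434
apply F[26]=-15.000 → step 27: x=-0.060, v=-2.271, θ₁=-0.908, ω₁=-1.276, θ₂=0.719, ω₂=3.702, θ₃=0.218, ω₃=0.480
apply F[27]=-15.000 → step 28: x=-0.107, v=-2.451, θ₁=-0.931, ω₁=-1.047, θ₂=0.796, ω₂=3.957, θ₃=0.228, ω₃=0.545
apply F[28]=-15.000 → step 29: x=-0.158, v=-2.627, θ₁=-0.950, ω₁=-0.765, θ₂=0.878, ω₂=4.246, θ₃=0.240, ω₃=0.633
apply F[29]=-15.000 → step 30: x=-0.212, v=-2.797, θ₁=-0.962, ω₁=-0.417, θ₂=0.966, ω₂=4.577, θ₃=0.253, ω₃=0.754
apply F[30]=-15.000 → step 31: x=-0.270, v=-2.961, θ₁=-0.966, ω₁=0.009, θ₂=1.061, ω₂=4.959, θ₃=0.270, ω₃=0.919
apply F[31]=-15.000 → step 32: x=-0.330, v=-3.117, θ₁=-0.961, ω₁=0.533, θ₂=1.165, ω₂=5.401, θ₃=0.291, ω₃=1.145
apply F[32]=-15.000 → step 33: x=-0.394, v=-3.261, θ₁=-0.944, ω₁=1.169, θ₂=1.278, ω₂=5.911, θ₃=0.316, ω₃=1.453
apply F[33]=-15.000 → step 34: x=-0.461, v=-3.394, θ₁=-0.913, ω₁=1.934, θ₂=1.402, ω₂=6.494, θ₃=0.349, ω₃=1.869
apply F[34]=-15.000 → step 35: x=-0.530, v=-3.513, θ₁=-0.865, ω₁=2.836, θ₂=1.538, ω₂=7.146, θ₃=0.392, ω₃=2.422
apply F[35]=-15.000 → step 36: x=-0.601, v=-3.620, θ₁=-0.799, ω₁=3.875, θ₂=1.688, ω₂=7.852, θ₃=0.447, ω₃=3.140
apply F[36]=-15.000 → step 37: x=-0.675, v=-3.720, θ₁=-0.710, ω₁=5.030, θ₂=1.852, ω₂=8.580, θ₃=0.519, ω₃=4.038
apply F[37]=-15.000 → step 38: x=-0.750, v=-3.823, θ₁=-0.597, ω₁=6.262, θ₂=2.031, ω₂=9.271, θ₃=0.610, ω₃=5.101
apply F[38]=-15.000 → step 39: x=-0.828, v=-3.946, θ₁=-0.459, ω₁=7.512, θ₂=2.222, ω₂=9.842, θ₃=0.724, ω₃=6.266
max |θ₃| = 0.724 ≤ 0.764 over all 40 states.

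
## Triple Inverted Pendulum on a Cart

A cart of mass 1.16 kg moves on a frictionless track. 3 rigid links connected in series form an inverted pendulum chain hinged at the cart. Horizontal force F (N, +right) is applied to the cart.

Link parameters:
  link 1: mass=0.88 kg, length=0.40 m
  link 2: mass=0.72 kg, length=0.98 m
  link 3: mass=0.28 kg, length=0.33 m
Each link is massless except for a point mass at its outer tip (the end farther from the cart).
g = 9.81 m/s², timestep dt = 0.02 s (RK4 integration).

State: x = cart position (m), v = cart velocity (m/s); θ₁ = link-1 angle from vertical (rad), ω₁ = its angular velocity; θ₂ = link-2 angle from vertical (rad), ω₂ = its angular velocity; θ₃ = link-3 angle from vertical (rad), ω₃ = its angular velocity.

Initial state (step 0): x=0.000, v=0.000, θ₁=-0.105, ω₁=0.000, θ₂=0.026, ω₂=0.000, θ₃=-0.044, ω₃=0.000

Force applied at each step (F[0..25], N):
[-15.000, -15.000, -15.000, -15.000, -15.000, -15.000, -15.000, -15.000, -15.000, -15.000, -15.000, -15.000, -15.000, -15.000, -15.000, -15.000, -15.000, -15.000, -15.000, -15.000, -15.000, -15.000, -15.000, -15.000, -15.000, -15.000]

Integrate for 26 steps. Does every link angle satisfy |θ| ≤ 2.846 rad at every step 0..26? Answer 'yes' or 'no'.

Answer: yes

Derivation:
apply F[0]=-15.000 → step 1: x=-0.002, v=-0.223, θ₁=-0.101, ω₁=0.426, θ₂=0.027, ω₂=0.066, θ₃=-0.045, ω₃=-0.063
apply F[1]=-15.000 → step 2: x=-0.009, v=-0.449, θ₁=-0.088, ω₁=0.870, θ₂=0.029, ω₂=0.128, θ₃=-0.047, ω₃=-0.126
apply F[2]=-15.000 → step 3: x=-0.020, v=-0.683, θ₁=-0.066, ω₁=1.353, θ₂=0.032, ω₂=0.181, θ₃=-0.050, ω₃=-0.192
apply F[3]=-15.000 → step 4: x=-0.036, v=-0.926, θ₁=-0.033, ω₁=1.893, θ₂=0.036, ω₂=0.221, θ₃=-0.054, ω₃=-0.257
apply F[4]=-15.000 → step 5: x=-0.057, v=-1.181, θ₁=0.010, ω₁=2.501, θ₂=0.040, ω₂=0.245, θ₃=-0.060, ω₃=-0.321
apply F[5]=-15.000 → step 6: x=-0.084, v=-1.447, θ₁=0.067, ω₁=3.181, θ₂=0.045, ω₂=0.252, θ₃=-0.067, ω₃=-0.374
apply F[6]=-15.000 → step 7: x=-0.115, v=-1.716, θ₁=0.138, ω₁=3.908, θ₂=0.050, ω₂=0.248, θ₃=-0.075, ω₃=-0.406
apply F[7]=-15.000 → step 8: x=-0.152, v=-1.974, θ₁=0.223, ω₁=4.628, θ₂=0.055, ω₂=0.249, θ₃=-0.083, ω₃=-0.405
apply F[8]=-15.000 → step 9: x=-0.194, v=-2.203, θ₁=0.323, ω₁=5.271, θ₂=0.061, ω₂=0.276, θ₃=-0.091, ω₃=-0.365
apply F[9]=-15.000 → step 10: x=-0.240, v=-2.390, θ₁=0.433, ω₁=5.786, θ₂=0.067, ω₂=0.350, θ₃=-0.097, ω₃=-0.290
apply F[10]=-15.000 → step 11: x=-0.289, v=-2.531, θ₁=0.553, ω₁=6.167, θ₂=0.075, ω₂=0.477, θ₃=-0.102, ω₃=-0.190
apply F[11]=-15.000 → step 12: x=-0.341, v=-2.632, θ₁=0.679, ω₁=6.444, θ₂=0.086, ω₂=0.654, θ₃=-0.105, ω₃=-0.077
apply F[12]=-15.000 → step 13: x=-0.394, v=-2.699, θ₁=0.811, ω₁=6.652, θ₂=0.101, ω₂=0.874, θ₃=-0.105, ω₃=0.042
apply F[13]=-15.000 → step 14: x=-0.449, v=-2.737, θ₁=0.945, ω₁=6.824, θ₂=0.121, ω₂=1.131, θ₃=-0.103, ω₃=0.164
apply F[14]=-15.000 → step 15: x=-0.504, v=-2.750, θ₁=1.083, ω₁=6.980, θ₂=0.147, ω₂=1.419, θ₃=-0.099, ω₃=0.288
apply F[15]=-15.000 → step 16: x=-0.559, v=-2.741, θ₁=1.225, ω₁=7.134, θ₂=0.178, ω₂=1.736, θ₃=-0.092, ω₃=0.417
apply F[16]=-15.000 → step 17: x=-0.613, v=-2.712, θ₁=1.369, ω₁=7.294, θ₂=0.217, ω₂=2.083, θ₃=-0.082, ω₃=0.553
apply F[17]=-15.000 → step 18: x=-0.667, v=-2.664, θ₁=1.516, ω₁=7.462, θ₂=0.262, ω₂=2.458, θ₃=-0.069, ω₃=0.702
apply F[18]=-15.000 → step 19: x=-0.720, v=-2.597, θ₁=1.667, ω₁=7.639, θ₂=0.315, ω₂=2.865, θ₃=-0.054, ω₃=0.869
apply F[19]=-15.000 → step 20: x=-0.771, v=-2.516, θ₁=1.822, ω₁=7.818, θ₂=0.377, ω₂=3.305, θ₃=-0.034, ω₃=1.063
apply F[20]=-15.000 → step 21: x=-0.820, v=-2.425, θ₁=1.980, ω₁=7.986, θ₂=0.447, ω₂=3.781, θ₃=-0.011, ω₃=1.294
apply F[21]=-15.000 → step 22: x=-0.868, v=-2.330, θ₁=2.141, ω₁=8.118, θ₂=0.528, ω₂=4.294, θ₃=0.018, ω₃=1.577
apply F[22]=-15.000 → step 23: x=-0.913, v=-2.246, θ₁=2.304, ω₁=8.168, θ₂=0.619, ω₂=4.841, θ₃=0.053, ω₃=1.933
apply F[23]=-15.000 → step 24: x=-0.958, v=-2.192, θ₁=2.467, ω₁=8.061, θ₂=0.722, ω₂=5.408, θ₃=0.096, ω₃=2.389
apply F[24]=-15.000 → step 25: x=-1.002, v=-2.192, θ₁=2.625, ω₁=7.694, θ₂=0.836, ω₂=5.965, θ₃=0.149, ω₃=2.981
apply F[25]=-15.000 → step 26: x=-1.046, v=-2.265, θ₁=2.772, ω₁=6.963, θ₂=0.960, ω₂=6.461, θ₃=0.216, ω₃=3.754
Max |angle| over trajectory = 2.772 rad; bound = 2.846 → within bound.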